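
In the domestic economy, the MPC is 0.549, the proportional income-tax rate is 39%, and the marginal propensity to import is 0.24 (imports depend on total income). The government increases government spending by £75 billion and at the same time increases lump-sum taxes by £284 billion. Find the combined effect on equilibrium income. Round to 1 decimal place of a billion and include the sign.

Expenditure multiplier = 1/(1 − c(1−t) + m) = 1/(1 − 0.549×0.61 + 0.24) = 1/0.90511 ≈ 1.105.
ΔG contributes k·ΔG = (+£75 billion) / 0.90511 ≈ +£82.9 billion.
ΔT of +£284 billion changes first-round spending by −c·ΔT = −£155.916 billion, contributing k·(−c·ΔT) = (−£155.916 billion) / 0.90511 ≈ −£172.3 billion.
Net ΔY = k(ΔG − c·ΔT) = (−£80.916 billion) / 0.90511 ≈ −£89.4 billion.

−£89.4 billion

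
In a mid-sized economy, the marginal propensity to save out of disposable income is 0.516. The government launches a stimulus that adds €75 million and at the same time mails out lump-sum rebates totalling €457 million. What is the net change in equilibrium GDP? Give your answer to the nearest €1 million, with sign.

+€574 million

MPC = 1 − MPS = 1 − 0.516 = 0.484.
Expenditure multiplier = 1/(1 − MPC) = 1/(1 − 0.484) = 1/0.516 ≈ 1.938.
ΔG contributes k·ΔG = (+€75 million) / 0.516 ≈ +€145.3 million.
ΔT of −€457 million changes first-round spending by −c·ΔT = +€221.188 million, contributing k·(−c·ΔT) = (+€221.188 million) / 0.516 ≈ +€428.7 million.
Net ΔY = k(ΔG − c·ΔT) = (+€296.188 million) / 0.516 ≈ +€574 million.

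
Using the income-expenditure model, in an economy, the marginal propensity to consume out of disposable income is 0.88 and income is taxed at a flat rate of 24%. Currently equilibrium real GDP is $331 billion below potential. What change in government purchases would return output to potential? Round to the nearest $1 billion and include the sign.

Spending multiplier = 1/(1 − c(1−t)) = 1/(1 − 0.88×0.76) = 1/0.3312 ≈ 3.019.
Need ΔY = +$331 billion, so ΔG = ΔY/k = (+$331 billion) × 0.3312 ≈ +$110 billion.
The government should increase government purchases by $110 billion.

+$110 billion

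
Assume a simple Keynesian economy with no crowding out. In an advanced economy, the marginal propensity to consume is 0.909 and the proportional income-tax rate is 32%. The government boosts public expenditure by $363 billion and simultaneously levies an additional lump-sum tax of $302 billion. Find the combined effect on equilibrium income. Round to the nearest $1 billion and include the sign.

Expenditure multiplier = 1/(1 − c(1−t)) = 1/(1 − 0.909×0.68) = 1/0.38188 ≈ 2.619.
ΔG contributes k·ΔG = (+$363 billion) / 0.38188 ≈ +$950.6 billion.
ΔT of +$302 billion changes first-round spending by −c·ΔT = −$274.518 billion, contributing k·(−c·ΔT) = (−$274.518 billion) / 0.38188 ≈ −$718.9 billion.
Net ΔY = k(ΔG − c·ΔT) = (+$88.482 billion) / 0.38188 ≈ +$232 billion.

+$232 billion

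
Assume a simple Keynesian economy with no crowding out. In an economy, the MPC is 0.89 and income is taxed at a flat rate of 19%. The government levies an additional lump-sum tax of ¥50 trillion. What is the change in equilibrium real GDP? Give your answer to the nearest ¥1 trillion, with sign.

A lump-sum tax change of +¥50 trillion shifts disposable income by −¥50 trillion; first-round consumption changes by −c × ΔT = −0.89 × (+¥50 trillion) = −¥44.5 trillion.
Expenditure multiplier = 1/(1 − c(1−t)) = 1/(1 − 0.89×0.81) = 1/0.2791 ≈ 3.583.
The tax multiplier is −c × k ≈ −3.189, so ΔY = k × (−c·ΔT) = (−¥44.5 trillion) / 0.2791 ≈ −¥159 trillion.

−¥159 trillion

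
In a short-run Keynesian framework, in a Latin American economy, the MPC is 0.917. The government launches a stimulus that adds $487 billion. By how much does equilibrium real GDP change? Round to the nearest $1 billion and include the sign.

Government-spending multiplier = 1/(1 − MPC) = 1/(1 − 0.917) = 1/0.083 ≈ 12.048.
ΔY = k × ΔG = (+$487 billion) / 0.083 ≈ +$5,867 billion.

+$5,867 billion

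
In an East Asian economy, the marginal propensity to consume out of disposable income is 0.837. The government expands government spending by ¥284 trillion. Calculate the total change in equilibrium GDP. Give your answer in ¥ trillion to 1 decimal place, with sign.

+¥1,742.3 trillion

Government-spending multiplier = 1/(1 − MPC) = 1/(1 − 0.837) = 1/0.163 ≈ 6.135.
ΔY = k × ΔG = (+¥284 trillion) / 0.163 ≈ +¥1,742.3 trillion.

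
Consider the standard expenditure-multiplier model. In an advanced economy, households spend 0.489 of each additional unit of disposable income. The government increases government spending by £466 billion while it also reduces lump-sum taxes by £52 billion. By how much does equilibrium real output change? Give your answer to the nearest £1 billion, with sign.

+£962 billion

Expenditure multiplier = 1/(1 − MPC) = 1/(1 − 0.489) = 1/0.511 ≈ 1.957.
ΔG contributes k·ΔG = (+£466 billion) / 0.511 ≈ +£911.9 billion.
ΔT of −£52 billion changes first-round spending by −c·ΔT = +£25.428 billion, contributing k·(−c·ΔT) = (+£25.428 billion) / 0.511 ≈ +£49.8 billion.
Net ΔY = k(ΔG − c·ΔT) = (+£491.428 billion) / 0.511 ≈ +£962 billion.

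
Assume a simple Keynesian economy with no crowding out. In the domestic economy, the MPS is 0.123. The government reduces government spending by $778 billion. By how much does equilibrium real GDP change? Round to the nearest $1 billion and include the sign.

MPC = 1 − MPS = 1 − 0.123 = 0.877.
Spending multiplier = 1/(1 − MPC) = 1/(1 − 0.877) = 1/0.123 ≈ 8.13.
ΔY = k × ΔG = (−$778 billion) / 0.123 ≈ −$6,325 billion.

−$6,325 billion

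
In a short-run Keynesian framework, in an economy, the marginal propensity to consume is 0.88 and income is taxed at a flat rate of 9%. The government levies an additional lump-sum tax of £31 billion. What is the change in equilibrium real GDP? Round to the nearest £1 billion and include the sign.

−£137 billion

A lump-sum tax change of +£31 billion shifts disposable income by −£31 billion; first-round consumption changes by −c × ΔT = −0.88 × (+£31 billion) = −£27.28 billion.
Expenditure multiplier = 1/(1 − c(1−t)) = 1/(1 − 0.88×0.91) = 1/0.1992 ≈ 5.02.
The tax multiplier is −c × k ≈ −4.418, so ΔY = k × (−c·ΔT) = (−£27.28 billion) / 0.1992 ≈ −£137 billion.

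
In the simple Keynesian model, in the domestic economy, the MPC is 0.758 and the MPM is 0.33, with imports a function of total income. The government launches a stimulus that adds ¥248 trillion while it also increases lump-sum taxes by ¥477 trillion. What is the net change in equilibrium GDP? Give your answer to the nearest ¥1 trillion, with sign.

Expenditure multiplier = 1/(1 − c + m) = 1/(1 − 0.758 + 0.33) = 1/0.572 ≈ 1.748.
ΔG contributes k·ΔG = (+¥248 trillion) / 0.572 ≈ +¥433.6 trillion.
ΔT of +¥477 trillion changes first-round spending by −c·ΔT = −¥361.566 trillion, contributing k·(−c·ΔT) = (−¥361.566 trillion) / 0.572 ≈ −¥632.1 trillion.
Net ΔY = k(ΔG − c·ΔT) = (−¥113.566 trillion) / 0.572 ≈ −¥199 trillion.

−¥199 trillion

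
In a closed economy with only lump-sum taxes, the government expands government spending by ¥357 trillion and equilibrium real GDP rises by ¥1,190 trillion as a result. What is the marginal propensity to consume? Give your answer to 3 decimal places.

0.700

Implied spending multiplier k = ΔY/ΔG = 1,190/357 ≈ 3.3333.
Since k = 1/(1 − MPC), MPC = 1 − 1/k = 1 − ΔG/ΔY = 1 − 357/1,190 = 0.700.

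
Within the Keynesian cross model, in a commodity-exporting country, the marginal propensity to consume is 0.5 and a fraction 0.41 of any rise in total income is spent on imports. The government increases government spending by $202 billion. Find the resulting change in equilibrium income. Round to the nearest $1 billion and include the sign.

+$222 billion

Spending multiplier = 1/(1 − c + m) = 1/(1 − 0.5 + 0.41) = 1/0.91 ≈ 1.099.
ΔY = k × ΔG = (+$202 billion) / 0.91 ≈ +$222 billion.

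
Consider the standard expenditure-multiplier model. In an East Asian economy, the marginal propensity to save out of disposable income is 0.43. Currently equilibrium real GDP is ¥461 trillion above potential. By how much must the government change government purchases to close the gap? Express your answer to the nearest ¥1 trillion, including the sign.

−¥198 trillion

MPC = 1 − MPS = 1 − 0.43 = 0.57.
Spending multiplier = 1/(1 − MPC) = 1/(1 − 0.57) = 1/0.43 ≈ 2.326.
Need ΔY = −¥461 trillion, so ΔG = ΔY/k = (−¥461 trillion) × 0.43 ≈ −¥198 trillion.
The government should cut government purchases by ¥198 trillion.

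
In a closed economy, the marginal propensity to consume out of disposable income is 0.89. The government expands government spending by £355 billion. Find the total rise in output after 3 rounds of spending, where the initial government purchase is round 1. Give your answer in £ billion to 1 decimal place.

Round 1 adds ΔG = £355 billion; each later round is MPC = 0.89 times the previous.
After 3 rounds: 355 + 315.95 + 281.1955 = ΔG·(1 − c^3)/(1 − c) = 355 × (1 − 0.704969)/0.11 ≈ £952.1 billion.

£952.1 billion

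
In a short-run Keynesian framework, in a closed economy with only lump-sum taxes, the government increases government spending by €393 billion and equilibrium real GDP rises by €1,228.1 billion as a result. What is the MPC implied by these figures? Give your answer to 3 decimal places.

Implied spending multiplier k = ΔY/ΔG = 1,228.1/393 ≈ 3.1249.
Since k = 1/(1 − MPC), MPC = 1 − 1/k = 1 − ΔG/ΔY = 1 − 393/1,228.1 ≈ 0.680.

0.680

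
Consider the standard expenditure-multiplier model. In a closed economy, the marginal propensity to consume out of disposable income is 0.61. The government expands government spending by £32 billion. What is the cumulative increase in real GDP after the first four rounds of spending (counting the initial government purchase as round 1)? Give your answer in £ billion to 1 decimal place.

£70.7 billion

Round 1 adds ΔG = £32 billion; each later round is MPC = 0.61 times the previous.
After 4 rounds: 32 + 19.52 + 11.9072 + 7.263392 = ΔG·(1 − c^4)/(1 − c) = 32 × (1 − 0.13845841)/0.39 ≈ £70.7 billion.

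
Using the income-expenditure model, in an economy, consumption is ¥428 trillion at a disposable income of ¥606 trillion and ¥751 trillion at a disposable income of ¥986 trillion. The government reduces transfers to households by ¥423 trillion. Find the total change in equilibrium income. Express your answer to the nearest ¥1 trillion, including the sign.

MPC = ΔC/ΔYd = (751 − 428)/(986 − 606) = 323/380 = 0.85.
The transfer change shifts disposable income by −¥423 trillion, so first-round consumption changes by c·ΔTR = 0.85 × (−¥423 trillion) = −¥359.55 trillion.
Expenditure multiplier = 1/(1 − MPC) = 1/(1 − 0.85) = 1/0.15 ≈ 6.667.
The transfer multiplier is c × k ≈ 5.667, so ΔY = k × (c·ΔTR) = (−¥359.55 trillion) / 0.15 = −¥2,397 trillion.

−¥2,397 trillion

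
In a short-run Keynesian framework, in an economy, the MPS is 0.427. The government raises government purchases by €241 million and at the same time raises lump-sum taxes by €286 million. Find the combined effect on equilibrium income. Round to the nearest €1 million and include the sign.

+€181 million

MPC = 1 − MPS = 1 − 0.427 = 0.573.
Expenditure multiplier = 1/(1 − MPC) = 1/(1 − 0.573) = 1/0.427 ≈ 2.342.
ΔG contributes k·ΔG = (+€241 million) / 0.427 ≈ +€564.4 million.
ΔT of +€286 million changes first-round spending by −c·ΔT = −€163.878 million, contributing k·(−c·ΔT) = (−€163.878 million) / 0.427 ≈ −€383.8 million.
Net ΔY = k(ΔG − c·ΔT) = (+€77.122 million) / 0.427 ≈ +€181 million.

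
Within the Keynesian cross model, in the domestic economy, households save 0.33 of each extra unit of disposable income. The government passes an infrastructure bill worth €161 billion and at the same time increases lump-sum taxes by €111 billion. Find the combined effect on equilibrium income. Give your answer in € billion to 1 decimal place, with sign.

MPC = 1 − MPS = 1 − 0.33 = 0.67.
Expenditure multiplier = 1/(1 − MPC) = 1/(1 − 0.67) = 1/0.33 ≈ 3.03.
ΔG contributes k·ΔG = (+€161 billion) / 0.33 ≈ +€487.9 billion.
ΔT of +€111 billion changes first-round spending by −c·ΔT = −€74.37 billion, contributing k·(−c·ΔT) = (−€74.37 billion) / 0.33 ≈ −€225.4 billion.
Net ΔY = k(ΔG − c·ΔT) = (+€86.63 billion) / 0.33 ≈ +€262.5 billion.

+€262.5 billion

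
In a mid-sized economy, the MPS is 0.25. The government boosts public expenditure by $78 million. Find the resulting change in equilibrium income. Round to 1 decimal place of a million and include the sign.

MPC = 1 − MPS = 1 − 0.25 = 0.75.
Spending multiplier = 1/(1 − MPC) = 1/(1 − 0.75) = 1/0.25 = 4.
ΔY = k × ΔG = (+$78 million) / 0.25 = +$312 million.

+$312.0 million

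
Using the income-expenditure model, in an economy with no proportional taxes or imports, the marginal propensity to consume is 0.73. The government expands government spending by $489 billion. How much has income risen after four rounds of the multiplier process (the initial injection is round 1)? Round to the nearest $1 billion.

$1,297 billion

Round 1 adds ΔG = $489 billion; each later round is MPC = 0.73 times the previous.
After 4 rounds: 489 + 356.97 + 260.5881 + 190.229313 = ΔG·(1 − c^4)/(1 − c) = 489 × (1 − 0.28398241)/0.27 ≈ $1,297 billion.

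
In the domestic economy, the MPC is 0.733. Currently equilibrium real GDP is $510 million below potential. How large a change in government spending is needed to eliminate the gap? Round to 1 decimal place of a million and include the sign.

Spending multiplier = 1/(1 − MPC) = 1/(1 − 0.733) = 1/0.267 ≈ 3.745.
Need ΔY = +$510 million, so ΔG = ΔY/k = (+$510 million) × 0.267 ≈ +$136.2 million.
The government should increase government spending by $136.2 million.

+$136.2 million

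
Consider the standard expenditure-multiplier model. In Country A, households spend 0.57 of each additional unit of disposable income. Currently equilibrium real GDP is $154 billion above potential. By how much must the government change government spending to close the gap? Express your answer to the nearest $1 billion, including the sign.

Spending multiplier = 1/(1 − MPC) = 1/(1 − 0.57) = 1/0.43 ≈ 2.326.
Need ΔY = −$154 billion, so ΔG = ΔY/k = (−$154 billion) × 0.43 ≈ −$66 billion.
The government should cut government spending by $66 billion.

−$66 billion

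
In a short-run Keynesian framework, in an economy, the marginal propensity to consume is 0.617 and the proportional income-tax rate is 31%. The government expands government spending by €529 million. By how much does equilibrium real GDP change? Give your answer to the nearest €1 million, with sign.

Spending multiplier = 1/(1 − c(1−t)) = 1/(1 − 0.617×0.69) = 1/0.57427 ≈ 1.741.
ΔY = k × ΔG = (+€529 million) / 0.57427 ≈ +€921 million.

+€921 million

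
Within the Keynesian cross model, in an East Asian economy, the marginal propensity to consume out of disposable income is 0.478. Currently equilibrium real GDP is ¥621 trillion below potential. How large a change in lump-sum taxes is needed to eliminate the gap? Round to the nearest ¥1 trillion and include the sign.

Spending multiplier = 1/(1 − MPC) = 1/(1 − 0.478) = 1/0.522 ≈ 1.916.
Tax multiplier = −c·k = −0.478/0.522 ≈ −0.916. Need ΔY = +¥621 trillion, so ΔT = ΔY/(−c·k) = −(+¥621 trillion) × 0.522 / 0.478 ≈ −¥678 trillion.
The government should cut lump-sum taxes by ¥678 trillion.

−¥678 trillion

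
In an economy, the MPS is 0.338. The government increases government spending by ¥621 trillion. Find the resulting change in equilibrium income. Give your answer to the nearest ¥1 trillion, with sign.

MPC = 1 − MPS = 1 − 0.338 = 0.662.
Expenditure multiplier = 1/(1 − MPC) = 1/(1 − 0.662) = 1/0.338 ≈ 2.959.
ΔY = k × ΔG = (+¥621 trillion) / 0.338 ≈ +¥1,837 trillion.

+¥1,837 trillion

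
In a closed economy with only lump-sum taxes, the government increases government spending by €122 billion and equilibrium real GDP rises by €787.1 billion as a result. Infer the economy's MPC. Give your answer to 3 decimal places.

0.845

Implied spending multiplier k = ΔY/ΔG = 787.1/122 ≈ 6.4516.
Since k = 1/(1 − MPC), MPC = 1 − 1/k = 1 − ΔG/ΔY = 1 − 122/787.1 ≈ 0.845.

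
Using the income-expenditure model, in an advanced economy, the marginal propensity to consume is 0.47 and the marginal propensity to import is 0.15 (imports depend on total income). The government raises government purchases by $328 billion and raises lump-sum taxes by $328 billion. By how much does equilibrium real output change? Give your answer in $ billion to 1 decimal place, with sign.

Expenditure multiplier = 1/(1 − c + m) = 1/(1 − 0.47 + 0.15) = 1/0.68 ≈ 1.471.
ΔG contributes k·ΔG = (+$328 billion) / 0.68 ≈ +$482.4 billion.
ΔT of +$328 billion changes first-round spending by −c·ΔT = −$154.16 billion, contributing k·(−c·ΔT) = (−$154.16 billion) / 0.68 ≈ −$226.7 billion.
Net ΔY = k(ΔG − c·ΔT) = (+$173.84 billion) / 0.68 ≈ +$255.6 billion.

+$255.6 billion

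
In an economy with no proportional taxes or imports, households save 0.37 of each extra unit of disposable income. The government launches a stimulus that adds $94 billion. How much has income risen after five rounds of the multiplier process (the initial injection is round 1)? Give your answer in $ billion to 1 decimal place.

MPC = 1 − MPS = 1 − 0.37 = 0.63.
Round 1 adds ΔG = $94 billion; each later round is MPC = 0.63 times the previous.
After 5 rounds: 94 + 59.22 + 37.3086 + 23.504418 + 14.80778334 = ΔG·(1 − c^5)/(1 − c) = 94 × (1 − 0.0992436543)/0.37 ≈ $228.8 billion.

$228.8 billion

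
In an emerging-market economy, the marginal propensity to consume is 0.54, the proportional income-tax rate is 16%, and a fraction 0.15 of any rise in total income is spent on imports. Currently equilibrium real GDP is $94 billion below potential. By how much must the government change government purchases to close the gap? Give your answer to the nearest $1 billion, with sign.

Spending multiplier = 1/(1 − c(1−t) + m) = 1/(1 − 0.54×0.84 + 0.15) = 1/0.6964 ≈ 1.436.
Need ΔY = +$94 billion, so ΔG = ΔY/k = (+$94 billion) × 0.6964 ≈ +$65 billion.
The government should increase government purchases by $65 billion.

+$65 billion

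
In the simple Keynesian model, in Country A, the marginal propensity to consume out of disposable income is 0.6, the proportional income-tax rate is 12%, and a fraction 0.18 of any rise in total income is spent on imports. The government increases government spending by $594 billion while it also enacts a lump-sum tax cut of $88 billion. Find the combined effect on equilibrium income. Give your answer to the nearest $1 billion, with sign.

Expenditure multiplier = 1/(1 − c(1−t) + m) = 1/(1 − 0.6×0.88 + 0.18) = 1/0.652 ≈ 1.534.
ΔG contributes k·ΔG = (+$594 billion) / 0.652 ≈ +$911 billion.
ΔT of −$88 billion changes first-round spending by −c·ΔT = +$52.8 billion, contributing k·(−c·ΔT) = (+$52.8 billion) / 0.652 ≈ +$81 billion.
Net ΔY = k(ΔG − c·ΔT) = (+$646.8 billion) / 0.652 ≈ +$992 billion.

+$992 billion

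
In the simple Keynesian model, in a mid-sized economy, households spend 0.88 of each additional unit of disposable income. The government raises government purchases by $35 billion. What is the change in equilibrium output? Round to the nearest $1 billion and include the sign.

Government-spending multiplier = 1/(1 − MPC) = 1/(1 − 0.88) = 1/0.12 ≈ 8.333.
ΔY = k × ΔG = (+$35 billion) / 0.12 ≈ +$292 billion.

+$292 billion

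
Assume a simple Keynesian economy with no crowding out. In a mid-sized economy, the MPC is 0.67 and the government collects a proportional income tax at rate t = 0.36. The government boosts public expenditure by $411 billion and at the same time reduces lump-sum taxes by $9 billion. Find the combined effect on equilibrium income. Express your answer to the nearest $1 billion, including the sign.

Expenditure multiplier = 1/(1 − c(1−t)) = 1/(1 − 0.67×0.64) = 1/0.5712 ≈ 1.751.
ΔG contributes k·ΔG = (+$411 billion) / 0.5712 ≈ +$719.5 billion.
ΔT of −$9 billion changes first-round spending by −c·ΔT = +$6.03 billion, contributing k·(−c·ΔT) = (+$6.03 billion) / 0.5712 ≈ +$10.6 billion.
Net ΔY = k(ΔG − c·ΔT) = (+$417.03 billion) / 0.5712 ≈ +$730 billion.

+$730 billion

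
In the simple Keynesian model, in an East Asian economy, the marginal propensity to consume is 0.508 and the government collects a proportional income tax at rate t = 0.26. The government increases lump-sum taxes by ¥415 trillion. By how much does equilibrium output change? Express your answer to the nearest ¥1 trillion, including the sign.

−¥338 trillion

A lump-sum tax change of +¥415 trillion shifts disposable income by −¥415 trillion; first-round consumption changes by −c × ΔT = −0.508 × (+¥415 trillion) = −¥210.82 trillion.
Expenditure multiplier = 1/(1 − c(1−t)) = 1/(1 − 0.508×0.74) = 1/0.62408 ≈ 1.602.
The tax multiplier is −c × k ≈ −0.814, so ΔY = k × (−c·ΔT) = (−¥210.82 trillion) / 0.62408 ≈ −¥338 trillion.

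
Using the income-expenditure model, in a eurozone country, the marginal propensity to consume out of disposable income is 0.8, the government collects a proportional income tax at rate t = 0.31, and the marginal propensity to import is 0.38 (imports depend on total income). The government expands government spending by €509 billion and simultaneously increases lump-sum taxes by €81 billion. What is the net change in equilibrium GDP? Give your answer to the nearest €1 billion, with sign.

Expenditure multiplier = 1/(1 − c(1−t) + m) = 1/(1 − 0.8×0.69 + 0.38) = 1/0.828 ≈ 1.208.
ΔG contributes k·ΔG = (+€509 billion) / 0.828 ≈ +€614.7 billion.
ΔT of +€81 billion changes first-round spending by −c·ΔT = −€64.8 billion, contributing k·(−c·ΔT) = (−€64.8 billion) / 0.828 ≈ −€78.3 billion.
Net ΔY = k(ΔG − c·ΔT) = (+€444.2 billion) / 0.828 ≈ +€536 billion.

+€536 billion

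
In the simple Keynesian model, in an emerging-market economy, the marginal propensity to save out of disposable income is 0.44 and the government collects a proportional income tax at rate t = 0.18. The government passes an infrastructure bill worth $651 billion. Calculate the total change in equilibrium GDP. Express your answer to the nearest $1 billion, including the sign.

MPC = 1 − MPS = 1 − 0.44 = 0.56.
Government-spending multiplier = 1/(1 − c(1−t)) = 1/(1 − 0.56×0.82) = 1/0.5408 ≈ 1.849.
ΔY = k × ΔG = (+$651 billion) / 0.5408 ≈ +$1,204 billion.

+$1,204 billion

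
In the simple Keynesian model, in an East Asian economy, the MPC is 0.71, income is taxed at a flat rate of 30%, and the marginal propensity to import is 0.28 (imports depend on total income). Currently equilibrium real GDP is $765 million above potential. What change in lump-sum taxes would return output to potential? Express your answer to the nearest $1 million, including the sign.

+$844 million

Spending multiplier = 1/(1 − c(1−t) + m) = 1/(1 − 0.71×0.7 + 0.28) = 1/0.783 ≈ 1.277.
Tax multiplier = −c·k = −0.71/0.783 ≈ −0.907. Need ΔY = −$765 million, so ΔT = ΔY/(−c·k) = −(−$765 million) × 0.783 / 0.71 ≈ +$844 million.
The government should raise lump-sum taxes by $844 million.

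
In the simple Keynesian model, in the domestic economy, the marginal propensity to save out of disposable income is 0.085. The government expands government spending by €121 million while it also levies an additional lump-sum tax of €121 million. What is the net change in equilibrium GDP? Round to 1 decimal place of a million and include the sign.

+€121.0 million

MPC = 1 − MPS = 1 − 0.085 = 0.915.
Expenditure multiplier = 1/(1 − MPC) = 1/(1 − 0.915) = 1/0.085 ≈ 11.765.
ΔG contributes k·ΔG = (+€121 million) / 0.085 ≈ +€1,423.5 million.
ΔT of +€121 million changes first-round spending by −c·ΔT = −€110.715 million, contributing k·(−c·ΔT) = (−€110.715 million) / 0.085 ≈ −€1,302.5 million.
With ΔG = ΔT and no other leakages, the balanced-budget multiplier is 1, so ΔY = ΔG = +€121 million.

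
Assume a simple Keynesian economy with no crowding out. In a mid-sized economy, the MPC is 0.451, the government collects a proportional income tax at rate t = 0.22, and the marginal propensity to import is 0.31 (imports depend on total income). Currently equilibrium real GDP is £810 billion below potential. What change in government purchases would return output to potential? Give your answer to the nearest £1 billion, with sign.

+£776 billion

Spending multiplier = 1/(1 − c(1−t) + m) = 1/(1 − 0.451×0.78 + 0.31) = 1/0.95822 ≈ 1.044.
Need ΔY = +£810 billion, so ΔG = ΔY/k = (+£810 billion) × 0.95822 ≈ +£776 billion.
The government should increase government purchases by £776 billion.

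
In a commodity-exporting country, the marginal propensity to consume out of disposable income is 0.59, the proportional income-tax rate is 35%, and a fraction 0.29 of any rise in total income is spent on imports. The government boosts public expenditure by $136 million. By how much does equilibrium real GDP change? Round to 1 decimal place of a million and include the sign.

Expenditure multiplier = 1/(1 − c(1−t) + m) = 1/(1 − 0.59×0.65 + 0.29) = 1/0.9065 ≈ 1.103.
ΔY = k × ΔG = (+$136 million) / 0.9065 ≈ +$150 million.

+$150.0 million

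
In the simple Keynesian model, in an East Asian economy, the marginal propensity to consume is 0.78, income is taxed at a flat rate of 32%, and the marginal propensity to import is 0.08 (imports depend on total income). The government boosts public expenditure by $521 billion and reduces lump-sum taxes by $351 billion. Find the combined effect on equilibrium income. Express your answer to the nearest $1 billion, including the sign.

+$1,446 billion

Expenditure multiplier = 1/(1 − c(1−t) + m) = 1/(1 − 0.78×0.68 + 0.08) = 1/0.5496 ≈ 1.82.
ΔG contributes k·ΔG = (+$521 billion) / 0.5496 ≈ +$948 billion.
ΔT of −$351 billion changes first-round spending by −c·ΔT = +$273.78 billion, contributing k·(−c·ΔT) = (+$273.78 billion) / 0.5496 ≈ +$498.1 billion.
Net ΔY = k(ΔG − c·ΔT) = (+$794.78 billion) / 0.5496 ≈ +$1,446 billion.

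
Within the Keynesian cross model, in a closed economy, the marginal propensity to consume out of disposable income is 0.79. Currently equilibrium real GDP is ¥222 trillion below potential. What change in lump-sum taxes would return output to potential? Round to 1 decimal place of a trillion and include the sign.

Spending multiplier = 1/(1 − MPC) = 1/(1 − 0.79) = 1/0.21 ≈ 4.762.
Tax multiplier = −c·k = −0.79/0.21 ≈ −3.762. Need ΔY = +¥222 trillion, so ΔT = ΔY/(−c·k) = −(+¥222 trillion) × 0.21 / 0.79 ≈ −¥59 trillion.
The government should cut lump-sum taxes by ¥59 trillion.

−¥59.0 trillion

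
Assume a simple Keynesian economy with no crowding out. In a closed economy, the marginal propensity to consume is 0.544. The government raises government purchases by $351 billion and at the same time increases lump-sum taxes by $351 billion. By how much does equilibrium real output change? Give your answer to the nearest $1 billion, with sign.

Expenditure multiplier = 1/(1 − MPC) = 1/(1 − 0.544) = 1/0.456 ≈ 2.193.
ΔG contributes k·ΔG = (+$351 billion) / 0.456 ≈ +$769.7 billion.
ΔT of +$351 billion changes first-round spending by −c·ΔT = −$190.944 billion, contributing k·(−c·ΔT) = (−$190.944 billion) / 0.456 ≈ −$418.7 billion.
With ΔG = ΔT and no other leakages, the balanced-budget multiplier is 1, so ΔY = ΔG = +$351 billion.

+$351 billion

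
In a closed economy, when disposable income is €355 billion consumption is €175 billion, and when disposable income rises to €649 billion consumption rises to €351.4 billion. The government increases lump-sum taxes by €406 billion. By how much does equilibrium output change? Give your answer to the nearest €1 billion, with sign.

−€609 billion

MPC = ΔC/ΔYd = (351.4 − 175)/(649 − 355) = 176.4/294 = 0.6.
A lump-sum tax change of +€406 billion shifts disposable income by −€406 billion; first-round consumption changes by −c × ΔT = −0.6 × (+€406 billion) = −€243.6 billion.
Expenditure multiplier = 1/(1 − MPC) = 1/(1 − 0.6) = 1/0.4 = 2.5.
The tax multiplier is −c × k = −1.5, so ΔY = k × (−c·ΔT) = (−€243.6 billion) / 0.4 = −€609 billion.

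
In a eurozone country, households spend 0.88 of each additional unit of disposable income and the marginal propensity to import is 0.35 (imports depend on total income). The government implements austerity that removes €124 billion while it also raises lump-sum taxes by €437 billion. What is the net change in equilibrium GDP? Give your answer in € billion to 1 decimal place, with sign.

−€1,082.0 billion

Expenditure multiplier = 1/(1 − c + m) = 1/(1 − 0.88 + 0.35) = 1/0.47 ≈ 2.128.
ΔG contributes k·ΔG = (−€124 billion) / 0.47 ≈ −€263.8 billion.
ΔT of +€437 billion changes first-round spending by −c·ΔT = −€384.56 billion, contributing k·(−c·ΔT) = (−€384.56 billion) / 0.47 ≈ −€818.2 billion.
Net ΔY = k(ΔG − c·ΔT) = (−€508.56 billion) / 0.47 ≈ −€1,082 billion.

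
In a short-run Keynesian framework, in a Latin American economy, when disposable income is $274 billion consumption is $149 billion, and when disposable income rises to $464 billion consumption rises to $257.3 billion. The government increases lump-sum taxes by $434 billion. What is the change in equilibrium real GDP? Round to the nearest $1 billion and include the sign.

−$575 billion

MPC = ΔC/ΔYd = (257.3 − 149)/(464 − 274) = 108.3/190 = 0.57.
A lump-sum tax change of +$434 billion shifts disposable income by −$434 billion; first-round consumption changes by −c × ΔT = −0.57 × (+$434 billion) = −$247.38 billion.
Expenditure multiplier = 1/(1 − MPC) = 1/(1 − 0.57) = 1/0.43 ≈ 2.326.
The tax multiplier is −c × k ≈ −1.326, so ΔY = k × (−c·ΔT) = (−$247.38 billion) / 0.43 ≈ −$575 billion.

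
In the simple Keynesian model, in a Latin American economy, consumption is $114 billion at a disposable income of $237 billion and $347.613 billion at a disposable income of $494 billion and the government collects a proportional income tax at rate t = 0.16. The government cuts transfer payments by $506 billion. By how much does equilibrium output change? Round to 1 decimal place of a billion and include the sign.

−$1,945.3 billion

MPC = ΔC/ΔYd = (347.613 − 114)/(494 − 237) = 233.613/257 = 0.909.
The transfer change shifts disposable income by −$506 billion, so first-round consumption changes by c·ΔTR = 0.909 × (−$506 billion) = −$459.954 billion.
Expenditure multiplier = 1/(1 − c(1−t)) = 1/(1 − 0.909×0.84) = 1/0.23644 ≈ 4.229.
The transfer multiplier is c × k ≈ 3.845, so ΔY = k × (c·ΔTR) = (−$459.954 billion) / 0.23644 ≈ −$1,945.3 billion.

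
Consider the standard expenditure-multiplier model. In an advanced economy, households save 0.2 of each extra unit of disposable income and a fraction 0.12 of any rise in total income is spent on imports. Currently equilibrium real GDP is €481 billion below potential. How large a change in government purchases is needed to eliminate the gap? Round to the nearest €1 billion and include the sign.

+€154 billion

MPC = 1 − MPS = 1 − 0.2 = 0.8.
Spending multiplier = 1/(1 − c + m) = 1/(1 − 0.8 + 0.12) = 1/0.32 = 3.125.
Need ΔY = +€481 billion, so ΔG = ΔY/k = (+€481 billion) × 0.32 ≈ +€154 billion.
The government should increase government purchases by €154 billion.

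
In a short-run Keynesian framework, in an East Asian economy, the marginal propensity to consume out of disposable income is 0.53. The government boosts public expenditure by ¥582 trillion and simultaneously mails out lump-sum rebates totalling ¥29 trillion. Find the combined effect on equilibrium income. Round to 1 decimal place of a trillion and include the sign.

+¥1,271.0 trillion

Expenditure multiplier = 1/(1 − MPC) = 1/(1 − 0.53) = 1/0.47 ≈ 2.128.
ΔG contributes k·ΔG = (+¥582 trillion) / 0.47 ≈ +¥1,238.3 trillion.
ΔT of −¥29 trillion changes first-round spending by −c·ΔT = +¥15.37 trillion, contributing k·(−c·ΔT) = (+¥15.37 trillion) / 0.47 ≈ +¥32.7 trillion.
Net ΔY = k(ΔG − c·ΔT) = (+¥597.37 trillion) / 0.47 = +¥1,271 trillion.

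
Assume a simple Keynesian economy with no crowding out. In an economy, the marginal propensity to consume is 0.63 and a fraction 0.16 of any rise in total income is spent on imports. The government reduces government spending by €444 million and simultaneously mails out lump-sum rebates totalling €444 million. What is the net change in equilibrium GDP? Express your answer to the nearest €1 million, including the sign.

Expenditure multiplier = 1/(1 − c + m) = 1/(1 − 0.63 + 0.16) = 1/0.53 ≈ 1.887.
ΔG contributes k·ΔG = (−€444 million) / 0.53 ≈ −€837.7 million.
ΔT of −€444 million changes first-round spending by −c·ΔT = +€279.72 million, contributing k·(−c·ΔT) = (+€279.72 million) / 0.53 ≈ +€527.8 million.
Net ΔY = k(ΔG − c·ΔT) = (−€164.28 million) / 0.53 ≈ −€310 million.

−€310 million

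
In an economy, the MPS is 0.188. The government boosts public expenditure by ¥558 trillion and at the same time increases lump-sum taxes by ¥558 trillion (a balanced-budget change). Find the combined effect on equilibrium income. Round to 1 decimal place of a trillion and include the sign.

+¥558.0 trillion

MPC = 1 − MPS = 1 − 0.188 = 0.812.
Expenditure multiplier = 1/(1 − MPC) = 1/(1 − 0.812) = 1/0.188 ≈ 5.319.
ΔG contributes k·ΔG = (+¥558 trillion) / 0.188 ≈ +¥2,968.1 trillion.
ΔT of +¥558 trillion changes first-round spending by −c·ΔT = −¥453.096 trillion, contributing k·(−c·ΔT) = (−¥453.096 trillion) / 0.188 ≈ −¥2,410.1 trillion.
With ΔG = ΔT and no other leakages, the balanced-budget multiplier is 1, so ΔY = ΔG = +¥558 trillion.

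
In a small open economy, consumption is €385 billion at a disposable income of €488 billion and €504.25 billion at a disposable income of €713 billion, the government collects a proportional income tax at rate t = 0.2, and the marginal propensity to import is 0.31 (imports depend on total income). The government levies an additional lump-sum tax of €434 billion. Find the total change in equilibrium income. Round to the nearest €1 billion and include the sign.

−€260 billion

MPC = ΔC/ΔYd = (504.25 − 385)/(713 − 488) = 119.25/225 = 0.53.
A lump-sum tax change of +€434 billion shifts disposable income by −€434 billion; first-round consumption changes by −c × ΔT = −0.53 × (+€434 billion) = −€230.02 billion.
Expenditure multiplier = 1/(1 − c(1−t) + m) = 1/(1 − 0.53×0.8 + 0.31) = 1/0.886 ≈ 1.129.
The tax multiplier is −c × k ≈ −0.598, so ΔY = k × (−c·ΔT) = (−€230.02 billion) / 0.886 ≈ −€260 billion.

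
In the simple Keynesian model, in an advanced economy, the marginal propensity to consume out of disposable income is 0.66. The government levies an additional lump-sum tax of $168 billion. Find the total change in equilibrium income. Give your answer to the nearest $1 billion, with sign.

A lump-sum tax change of +$168 billion shifts disposable income by −$168 billion; first-round consumption changes by −c × ΔT = −0.66 × (+$168 billion) = −$110.88 billion.
Expenditure multiplier = 1/(1 − MPC) = 1/(1 − 0.66) = 1/0.34 ≈ 2.941.
The tax multiplier is −c × k ≈ −1.941, so ΔY = k × (−c·ΔT) = (−$110.88 billion) / 0.34 ≈ −$326 billion.

−$326 billion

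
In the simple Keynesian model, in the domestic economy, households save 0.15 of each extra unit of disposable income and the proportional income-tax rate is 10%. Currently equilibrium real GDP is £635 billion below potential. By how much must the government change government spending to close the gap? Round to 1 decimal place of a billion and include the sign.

+£149.2 billion

MPC = 1 − MPS = 1 − 0.15 = 0.85.
Spending multiplier = 1/(1 − c(1−t)) = 1/(1 − 0.85×0.9) = 1/0.235 ≈ 4.255.
Need ΔY = +£635 billion, so ΔG = ΔY/k = (+£635 billion) × 0.235 ≈ +£149.2 billion.
The government should increase government spending by £149.2 billion.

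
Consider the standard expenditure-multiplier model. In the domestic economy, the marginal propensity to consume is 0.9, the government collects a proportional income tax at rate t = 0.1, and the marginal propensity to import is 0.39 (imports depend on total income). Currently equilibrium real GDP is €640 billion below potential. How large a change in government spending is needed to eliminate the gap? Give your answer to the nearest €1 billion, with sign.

Spending multiplier = 1/(1 − c(1−t) + m) = 1/(1 − 0.9×0.9 + 0.39) = 1/0.58 ≈ 1.724.
Need ΔY = +€640 billion, so ΔG = ΔY/k = (+€640 billion) × 0.58 ≈ +€371 billion.
The government should increase government spending by €371 billion.

+€371 billion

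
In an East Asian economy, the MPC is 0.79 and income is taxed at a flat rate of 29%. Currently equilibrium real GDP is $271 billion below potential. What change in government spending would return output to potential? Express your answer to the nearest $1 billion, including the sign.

Spending multiplier = 1/(1 − c(1−t)) = 1/(1 − 0.79×0.71) = 1/0.4391 ≈ 2.277.
Need ΔY = +$271 billion, so ΔG = ΔY/k = (+$271 billion) × 0.4391 ≈ +$119 billion.
The government should increase government spending by $119 billion.

+$119 billion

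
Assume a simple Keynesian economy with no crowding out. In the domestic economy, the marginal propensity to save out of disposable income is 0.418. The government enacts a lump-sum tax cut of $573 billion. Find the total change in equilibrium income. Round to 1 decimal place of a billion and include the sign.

+$797.8 billion

MPC = 1 − MPS = 1 − 0.418 = 0.582.
A lump-sum tax change of −$573 billion shifts disposable income by +$573 billion; first-round consumption changes by −c × ΔT = −0.582 × (−$573 billion) = +$333.486 billion.
Expenditure multiplier = 1/(1 − MPC) = 1/(1 − 0.582) = 1/0.418 ≈ 2.392.
The tax multiplier is −c × k ≈ −1.392, so ΔY = k × (−c·ΔT) = (+$333.486 billion) / 0.418 ≈ +$797.8 billion.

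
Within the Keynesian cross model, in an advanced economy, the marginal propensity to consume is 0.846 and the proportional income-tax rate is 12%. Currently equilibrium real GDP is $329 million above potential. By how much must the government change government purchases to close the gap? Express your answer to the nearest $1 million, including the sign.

Spending multiplier = 1/(1 − c(1−t)) = 1/(1 − 0.846×0.88) = 1/0.25552 ≈ 3.914.
Need ΔY = −$329 million, so ΔG = ΔY/k = (−$329 million) × 0.25552 ≈ −$84 million.
The government should cut government purchases by $84 million.

−$84 million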